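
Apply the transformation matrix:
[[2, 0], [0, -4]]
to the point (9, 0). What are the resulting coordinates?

Matrix multiplication:
[[2, 0], [0, -4]] × [9, 0]ᵀ
= [(2)(9) + (0)(0), (0)(9) + (-4)(0)]ᵀ
= [18, 0]ᵀ
Result: (18, 0)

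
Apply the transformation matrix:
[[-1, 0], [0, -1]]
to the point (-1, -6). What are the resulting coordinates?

Matrix multiplication:
[[-1, 0], [0, -1]] × [-1, -6]ᵀ
= [(-1)(-1) + (0)(-6), (0)(-1) + (-1)(-6)]ᵀ
= [1, 6]ᵀ
Result: (1, 6)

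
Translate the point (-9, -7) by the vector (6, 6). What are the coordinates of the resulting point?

Translation by (6, 6) (homogeneous matrix [[1, 0, 6], [0, 1, 6], [0, 0, 1]]):
x' = -9 + 6 = -3
y' = -7 + 6 = -1
Result: (-3, -1)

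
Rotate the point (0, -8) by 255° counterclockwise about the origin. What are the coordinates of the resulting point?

Rotation matrix for 255°: [[cos 255°, -sin 255°], [sin 255°, cos 255°]] ≈ [[-0.258819, 0.965926], [-0.965926, -0.258819]]
[[-0.258819, 0.965926], [-0.965926, -0.258819]] × [0, -8]ᵀ ≈ [-7.7274, 2.0706]ᵀ
Result: (-7.7274, 2.0706)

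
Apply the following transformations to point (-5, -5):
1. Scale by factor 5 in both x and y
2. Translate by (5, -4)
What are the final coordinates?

Step 1: Scale (-5, -5) by 5 → (-25, -25)
Step 2: Translate by (5, -4) → (-20, -29)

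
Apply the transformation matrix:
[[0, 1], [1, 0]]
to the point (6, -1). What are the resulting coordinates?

Matrix multiplication:
[[0, 1], [1, 0]] × [6, -1]ᵀ
= [(0)(6) + (1)(-1), (1)(6) + (0)(-1)]ᵀ
= [-1, 6]ᵀ
Result: (-1, 6)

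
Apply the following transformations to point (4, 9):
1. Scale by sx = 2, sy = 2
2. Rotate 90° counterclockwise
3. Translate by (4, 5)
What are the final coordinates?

Step 1: Scale → (8, 18)
Step 2: Rotate 90° → (-18, 8)
Step 3: Translate → (-14, 13)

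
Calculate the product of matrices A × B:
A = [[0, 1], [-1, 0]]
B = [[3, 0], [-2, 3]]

Matrix multiplication:
C[0][0] = 0×3 + 1×-2 = -2
C[0][1] = 0×0 + 1×3 = 3
C[1][0] = -1×3 + 0×-2 = -3
C[1][1] = -1×0 + 0×3 = 0
Result: [[-2, 3], [-3, 0]]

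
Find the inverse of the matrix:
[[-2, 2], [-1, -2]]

For [[a,b],[c,d]], inverse = (1/det)·[[d,-b],[-c,a]]
det = (-2)(-2) - (2)(-1) = 4 - -2 = 6
Inverse = (1/6)·[[-2, -2], [1, -2]]
= [[-1/3, -1/3], [1/6, -1/3]]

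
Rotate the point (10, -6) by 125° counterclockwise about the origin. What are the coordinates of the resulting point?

Rotation matrix for 125°: [[cos 125°, -sin 125°], [sin 125°, cos 125°]] ≈ [[-0.573576, -0.819152], [0.819152, -0.573576]]
[[-0.573576, -0.819152], [0.819152, -0.573576]] × [10, -6]ᵀ ≈ [-0.8209, 11.6330]ᵀ
Result: (-0.8209, 11.6330)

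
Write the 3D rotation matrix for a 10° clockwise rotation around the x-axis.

Rotation matrix for clockwise 10° around x-axis:
A clockwise rotation by 10° is a counterclockwise rotation by -10°.
cos(-10°) = 0.9848, sin(-10°) = -0.1736
Result: [[1, 0, 0], [0, 0.9848, 0.1736], [0, -0.1736, 0.9848]]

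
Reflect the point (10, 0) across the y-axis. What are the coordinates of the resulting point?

Reflection across y-axis: (10, 0) → (-10, 0)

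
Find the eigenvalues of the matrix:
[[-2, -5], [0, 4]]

Characteristic equation: det(A - λI) = 0
λ² - (trace)λ + (det) = 0
trace = -2 + 4 = 2, det = (-2)(4) - (-5)(0) = -8
λ² - (2)λ + (-8) = 0
λ = (2 ± √((2)² - 4·(-8))) / 2 = (2 ± √36) / 2
Solving: λ = -2, 4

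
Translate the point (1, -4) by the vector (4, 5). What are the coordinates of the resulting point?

Translation by (4, 5) (homogeneous matrix [[1, 0, 4], [0, 1, 5], [0, 0, 1]]):
x' = 1 + 4 = 5
y' = -4 + 5 = 1
Result: (5, 1)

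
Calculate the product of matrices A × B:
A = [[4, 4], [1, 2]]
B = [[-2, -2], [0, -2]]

Matrix multiplication:
C[0][0] = 4×-2 + 4×0 = -8
C[0][1] = 4×-2 + 4×-2 = -16
C[1][0] = 1×-2 + 2×0 = -2
C[1][1] = 1×-2 + 2×-2 = -6
Result: [[-8, -16], [-2, -6]]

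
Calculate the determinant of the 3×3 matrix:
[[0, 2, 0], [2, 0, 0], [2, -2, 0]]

Expansion along first row:
det = 0·det([[0,0],[-2,0]]) - 2·det([[2,0],[2,0]]) + 0·det([[2,0],[2,-2]])
    = 0·(0·0 - 0·-2) - 2·(2·0 - 0·2) + 0·(2·-2 - 0·2)
    = 0·0 - 2·0 + 0·-4
    = 0 + 0 + 0 = 0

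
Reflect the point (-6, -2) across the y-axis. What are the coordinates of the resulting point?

Reflection across y-axis: (-6, -2) → (6, -2)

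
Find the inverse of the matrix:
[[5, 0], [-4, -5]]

For [[a,b],[c,d]], inverse = (1/det)·[[d,-b],[-c,a]]
det = (5)(-5) - (0)(-4) = -25 - 0 = -25
Inverse = (1/-25)·[[-5, 0], [4, 5]]
= [[1/5, 0], [-4/25, -1/5]]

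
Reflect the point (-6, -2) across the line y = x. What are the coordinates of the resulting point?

Reflection across line y = x: (-6, -2) → (-2, -6)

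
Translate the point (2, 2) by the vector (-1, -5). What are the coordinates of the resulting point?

Translation by (-1, -5) (homogeneous matrix [[1, 0, -1], [0, 1, -5], [0, 0, 1]]):
x' = 2 + -1 = 1
y' = 2 + -5 = -3
Result: (1, -3)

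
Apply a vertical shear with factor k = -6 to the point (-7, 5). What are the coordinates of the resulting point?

Shear matrix for vertical shear with factor k = -6:
[[1, 0], [-6, 1]]
Result: (-7, 5) → (-7, 47)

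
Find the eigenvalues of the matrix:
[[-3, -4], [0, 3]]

Characteristic equation: det(A - λI) = 0
λ² - (trace)λ + (det) = 0
trace = -3 + 3 = 0, det = (-3)(3) - (-4)(0) = -9
λ² - (0)λ + (-9) = 0
λ = (0 ± √((0)² - 4·(-9))) / 2 = (0 ± √36) / 2
Solving: λ = -3, 3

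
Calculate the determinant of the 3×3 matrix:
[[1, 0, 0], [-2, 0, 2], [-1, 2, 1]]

Expansion along first row:
det = 1·det([[0,2],[2,1]]) - 0·det([[-2,2],[-1,1]]) + 0·det([[-2,0],[-1,2]])
    = 1·(0·1 - 2·2) - 0·(-2·1 - 2·-1) + 0·(-2·2 - 0·-1)
    = 1·-4 - 0·0 + 0·-4
    = -4 + 0 + 0 = -4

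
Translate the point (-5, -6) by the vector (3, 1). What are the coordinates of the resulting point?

Translation by (3, 1) (homogeneous matrix [[1, 0, 3], [0, 1, 1], [0, 0, 1]]):
x' = -5 + 3 = -2
y' = -6 + 1 = -5
Result: (-2, -5)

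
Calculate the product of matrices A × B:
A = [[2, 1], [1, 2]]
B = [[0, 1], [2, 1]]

Matrix multiplication:
C[0][0] = 2×0 + 1×2 = 2
C[0][1] = 2×1 + 1×1 = 3
C[1][0] = 1×0 + 2×2 = 4
C[1][1] = 1×1 + 2×1 = 3
Result: [[2, 3], [4, 3]]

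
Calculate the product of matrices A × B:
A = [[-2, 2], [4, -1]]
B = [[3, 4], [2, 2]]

Matrix multiplication:
C[0][0] = -2×3 + 2×2 = -2
C[0][1] = -2×4 + 2×2 = -4
C[1][0] = 4×3 + -1×2 = 10
C[1][1] = 4×4 + -1×2 = 14
Result: [[-2, -4], [10, 14]]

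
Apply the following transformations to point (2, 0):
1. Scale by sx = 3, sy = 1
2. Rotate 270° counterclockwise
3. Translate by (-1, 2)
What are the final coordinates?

Step 1: Scale → (6, 0)
Step 2: Rotate 270° → (0, -6)
Step 3: Translate → (-1, -4)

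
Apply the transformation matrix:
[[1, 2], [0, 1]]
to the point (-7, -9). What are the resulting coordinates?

Matrix multiplication:
[[1, 2], [0, 1]] × [-7, -9]ᵀ
= [(1)(-7) + (2)(-9), (0)(-7) + (1)(-9)]ᵀ
= [-25, -9]ᵀ
Result: (-25, -9)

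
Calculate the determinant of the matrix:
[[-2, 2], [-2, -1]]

For a 2×2 matrix [[a, b], [c, d]], det = ad - bc
det = (-2)(-1) - (2)(-2) = 2 - -4 = 6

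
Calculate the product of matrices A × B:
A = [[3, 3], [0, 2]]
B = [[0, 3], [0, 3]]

Matrix multiplication:
C[0][0] = 3×0 + 3×0 = 0
C[0][1] = 3×3 + 3×3 = 18
C[1][0] = 0×0 + 2×0 = 0
C[1][1] = 0×3 + 2×3 = 6
Result: [[0, 18], [0, 6]]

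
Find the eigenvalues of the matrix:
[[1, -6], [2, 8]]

Characteristic equation: det(A - λI) = 0
λ² - (trace)λ + (det) = 0
trace = 1 + 8 = 9, det = (1)(8) - (-6)(2) = 20
λ² - (9)λ + (20) = 0
λ = (9 ± √((9)² - 4·(20))) / 2 = (9 ± √1) / 2
Solving: λ = 4, 5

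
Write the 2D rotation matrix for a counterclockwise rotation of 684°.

Rotation matrix formula: [[cos θ, -sin θ], [sin θ, cos θ]]
For θ = 684°:
cos(684°) = 0.8090
sin(684°) = -0.5878
Result: [[0.8090, 0.5878], [-0.5878, 0.8090]]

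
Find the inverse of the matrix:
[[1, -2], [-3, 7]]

For [[a,b],[c,d]], inverse = (1/det)·[[d,-b],[-c,a]]
det = (1)(7) - (-2)(-3) = 7 - 6 = 1
Inverse = [[7, 2], [3, 1]]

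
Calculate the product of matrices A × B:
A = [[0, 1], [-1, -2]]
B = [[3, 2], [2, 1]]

Matrix multiplication:
C[0][0] = 0×3 + 1×2 = 2
C[0][1] = 0×2 + 1×1 = 1
C[1][0] = -1×3 + -2×2 = -7
C[1][1] = -1×2 + -2×1 = -4
Result: [[2, 1], [-7, -4]]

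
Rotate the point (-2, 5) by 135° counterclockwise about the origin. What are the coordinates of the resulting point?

Rotation matrix for 135°: [[cos 135°, -sin 135°], [sin 135°, cos 135°]] ≈ [[-0.707107, -0.707107], [0.707107, -0.707107]]
[[-0.707107, -0.707107], [0.707107, -0.707107]] × [-2, 5]ᵀ ≈ [-2.1213, -4.9497]ᵀ
Result: (-2.1213, -4.9497)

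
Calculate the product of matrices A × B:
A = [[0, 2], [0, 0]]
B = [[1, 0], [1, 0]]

Matrix multiplication:
C[0][0] = 0×1 + 2×1 = 2
C[0][1] = 0×0 + 2×0 = 0
C[1][0] = 0×1 + 0×1 = 0
C[1][1] = 0×0 + 0×0 = 0
Result: [[2, 0], [0, 0]]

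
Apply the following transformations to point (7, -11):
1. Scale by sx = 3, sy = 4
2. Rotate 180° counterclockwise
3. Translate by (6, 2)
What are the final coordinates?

Step 1: Scale → (21, -44)
Step 2: Rotate 180° → (-21, 44)
Step 3: Translate → (-15, 46)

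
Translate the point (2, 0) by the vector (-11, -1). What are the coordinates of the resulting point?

Translation by (-11, -1) (homogeneous matrix [[1, 0, -11], [0, 1, -1], [0, 0, 1]]):
x' = 2 + -11 = -9
y' = 0 + -1 = -1
Result: (-9, -1)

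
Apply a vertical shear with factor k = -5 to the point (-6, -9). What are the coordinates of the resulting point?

Shear matrix for vertical shear with factor k = -5:
[[1, 0], [-5, 1]]
Result: (-6, -9) → (-6, 21)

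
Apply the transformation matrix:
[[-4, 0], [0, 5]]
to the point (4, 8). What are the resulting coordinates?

Matrix multiplication:
[[-4, 0], [0, 5]] × [4, 8]ᵀ
= [(-4)(4) + (0)(8), (0)(4) + (5)(8)]ᵀ
= [-16, 40]ᵀ
Result: (-16, 40)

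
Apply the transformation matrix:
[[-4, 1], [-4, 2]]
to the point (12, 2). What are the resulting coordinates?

Matrix multiplication:
[[-4, 1], [-4, 2]] × [12, 2]ᵀ
= [(-4)(12) + (1)(2), (-4)(12) + (2)(2)]ᵀ
= [-46, -44]ᵀ
Result: (-46, -44)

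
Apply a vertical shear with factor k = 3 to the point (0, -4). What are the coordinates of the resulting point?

Shear matrix for vertical shear with factor k = 3:
[[1, 0], [3, 1]]
Result: (0, -4) → (0, -4)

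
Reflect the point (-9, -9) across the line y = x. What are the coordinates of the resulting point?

Reflection across line y = x: (-9, -9) → (-9, -9)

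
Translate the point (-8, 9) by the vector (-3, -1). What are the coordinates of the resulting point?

Translation by (-3, -1) (homogeneous matrix [[1, 0, -3], [0, 1, -1], [0, 0, 1]]):
x' = -8 + -3 = -11
y' = 9 + -1 = 8
Result: (-11, 8)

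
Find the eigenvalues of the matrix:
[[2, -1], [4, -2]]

Characteristic equation: det(A - λI) = 0
λ² - (trace)λ + (det) = 0
trace = 2 + -2 = 0, det = (2)(-2) - (-1)(4) = 0
λ² - (0)λ + (0) = 0
λ = (0 ± √((0)² - 4·(0))) / 2 = (0 ± √0) / 2
Solving: λ = 0, 0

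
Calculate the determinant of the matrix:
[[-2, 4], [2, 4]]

For a 2×2 matrix [[a, b], [c, d]], det = ad - bc
det = (-2)(4) - (4)(2) = -8 - 8 = -16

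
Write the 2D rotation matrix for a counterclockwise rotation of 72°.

Rotation matrix formula: [[cos θ, -sin θ], [sin θ, cos θ]]
For θ = 72°:
cos(72°) = 0.3090
sin(72°) = 0.9511
Result: [[0.3090, -0.9511], [0.9511, 0.3090]]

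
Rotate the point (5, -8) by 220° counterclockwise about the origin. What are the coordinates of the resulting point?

Rotation matrix for 220°: [[cos 220°, -sin 220°], [sin 220°, cos 220°]] ≈ [[-0.766044, 0.642788], [-0.642788, -0.766044]]
[[-0.766044, 0.642788], [-0.642788, -0.766044]] × [5, -8]ᵀ ≈ [-8.9725, 2.9144]ᵀ
Result: (-8.9725, 2.9144)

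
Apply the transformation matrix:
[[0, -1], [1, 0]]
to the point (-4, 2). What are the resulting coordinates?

Matrix multiplication:
[[0, -1], [1, 0]] × [-4, 2]ᵀ
= [(0)(-4) + (-1)(2), (1)(-4) + (0)(2)]ᵀ
= [-2, -4]ᵀ
Result: (-2, -4)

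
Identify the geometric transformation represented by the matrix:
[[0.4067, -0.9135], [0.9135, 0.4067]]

This matrix represents: rotation by 66° counterclockwise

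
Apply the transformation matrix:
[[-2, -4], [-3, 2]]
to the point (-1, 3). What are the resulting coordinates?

Matrix multiplication:
[[-2, -4], [-3, 2]] × [-1, 3]ᵀ
= [(-2)(-1) + (-4)(3), (-3)(-1) + (2)(3)]ᵀ
= [-10, 9]ᵀ
Result: (-10, 9)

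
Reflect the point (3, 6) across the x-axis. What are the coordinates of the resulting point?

Reflection across x-axis: (3, 6) → (3, -6)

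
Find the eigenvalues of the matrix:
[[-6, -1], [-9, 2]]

Characteristic equation: det(A - λI) = 0
λ² - (trace)λ + (det) = 0
trace = -6 + 2 = -4, det = (-6)(2) - (-1)(-9) = -21
λ² - (-4)λ + (-21) = 0
λ = (-4 ± √((-4)² - 4·(-21))) / 2 = (-4 ± √100) / 2
Solving: λ = -7, 3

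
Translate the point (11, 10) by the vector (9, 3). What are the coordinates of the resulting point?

Translation by (9, 3) (homogeneous matrix [[1, 0, 9], [0, 1, 3], [0, 0, 1]]):
x' = 11 + 9 = 20
y' = 10 + 3 = 13
Result: (20, 13)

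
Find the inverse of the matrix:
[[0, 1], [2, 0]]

For [[a,b],[c,d]], inverse = (1/det)·[[d,-b],[-c,a]]
det = (0)(0) - (1)(2) = 0 - 2 = -2
Inverse = (1/-2)·[[0, -1], [-2, 0]]
= [[0, 1/2], [1, 0]]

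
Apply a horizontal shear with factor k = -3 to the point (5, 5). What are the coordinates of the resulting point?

Shear matrix for horizontal shear with factor k = -3:
[[1, -3], [0, 1]]
Result: (5, 5) → (-10, 5)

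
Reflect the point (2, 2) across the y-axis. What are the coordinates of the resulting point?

Reflection across y-axis: (2, 2) → (-2, 2)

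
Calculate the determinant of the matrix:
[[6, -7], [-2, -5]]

For a 2×2 matrix [[a, b], [c, d]], det = ad - bc
det = (6)(-5) - (-7)(-2) = -30 - 14 = -44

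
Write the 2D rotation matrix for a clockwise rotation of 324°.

Rotation matrix formula: [[cos θ, -sin θ], [sin θ, cos θ]]
A clockwise rotation by 324° is equivalent to a counterclockwise rotation by -324°.
For θ = -324°:
cos(-324°) = 0.8090
sin(-324°) = 0.5878
Result: [[0.8090, -0.5878], [0.5878, 0.8090]]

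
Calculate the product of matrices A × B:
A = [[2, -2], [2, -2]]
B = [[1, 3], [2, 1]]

Matrix multiplication:
C[0][0] = 2×1 + -2×2 = -2
C[0][1] = 2×3 + -2×1 = 4
C[1][0] = 2×1 + -2×2 = -2
C[1][1] = 2×3 + -2×1 = 4
Result: [[-2, 4], [-2, 4]]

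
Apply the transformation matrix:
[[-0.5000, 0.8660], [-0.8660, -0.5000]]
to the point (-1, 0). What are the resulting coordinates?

Matrix multiplication:
[[-0.5000, 0.8660], [-0.8660, -0.5000]] × [-1, 0]ᵀ
= [(-0.5000)(-1) + (0.8660)(0), (-0.8660)(-1) + (-0.5000)(0)]ᵀ
= [0.5000, 0.8660]ᵀ
Result: (0.5000, 0.8660)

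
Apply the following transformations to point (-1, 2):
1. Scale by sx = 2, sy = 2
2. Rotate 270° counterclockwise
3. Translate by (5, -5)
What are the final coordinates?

Step 1: Scale → (-2, 4)
Step 2: Rotate 270° → (4, 2)
Step 3: Translate → (9, -3)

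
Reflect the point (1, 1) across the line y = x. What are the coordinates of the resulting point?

Reflection across line y = x: (1, 1) → (1, 1)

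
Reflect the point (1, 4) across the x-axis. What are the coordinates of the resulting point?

Reflection across x-axis: (1, 4) → (1, -4)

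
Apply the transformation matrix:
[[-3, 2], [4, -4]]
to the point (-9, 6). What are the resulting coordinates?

Matrix multiplication:
[[-3, 2], [4, -4]] × [-9, 6]ᵀ
= [(-3)(-9) + (2)(6), (4)(-9) + (-4)(6)]ᵀ
= [39, -60]ᵀ
Result: (39, -60)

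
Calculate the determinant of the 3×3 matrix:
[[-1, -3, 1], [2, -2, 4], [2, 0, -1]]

Expansion along first row:
det = -1·det([[-2,4],[0,-1]]) - -3·det([[2,4],[2,-1]]) + 1·det([[2,-2],[2,0]])
    = -1·(-2·-1 - 4·0) - -3·(2·-1 - 4·2) + 1·(2·0 - -2·2)
    = -1·2 - -3·-10 + 1·4
    = -2 + -30 + 4 = -28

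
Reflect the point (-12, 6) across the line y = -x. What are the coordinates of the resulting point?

Reflection across line y = -x: (-12, 6) → (-6, 12)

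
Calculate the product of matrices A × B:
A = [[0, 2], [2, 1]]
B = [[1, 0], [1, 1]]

Matrix multiplication:
C[0][0] = 0×1 + 2×1 = 2
C[0][1] = 0×0 + 2×1 = 2
C[1][0] = 2×1 + 1×1 = 3
C[1][1] = 2×0 + 1×1 = 1
Result: [[2, 2], [3, 1]]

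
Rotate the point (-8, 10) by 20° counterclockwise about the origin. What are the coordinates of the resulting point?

Rotation matrix for 20°: [[cos 20°, -sin 20°], [sin 20°, cos 20°]] ≈ [[0.939693, -0.342020], [0.342020, 0.939693]]
[[0.939693, -0.342020], [0.342020, 0.939693]] × [-8, 10]ᵀ ≈ [-10.9377, 6.6608]ᵀ
Result: (-10.9377, 6.6608)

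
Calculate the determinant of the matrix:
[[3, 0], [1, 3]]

For a 2×2 matrix [[a, b], [c, d]], det = ad - bc
det = (3)(3) - (0)(1) = 9 - 0 = 9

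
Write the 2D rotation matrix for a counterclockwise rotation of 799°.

Rotation matrix formula: [[cos θ, -sin θ], [sin θ, cos θ]]
For θ = 799°:
cos(799°) = 0.1908
sin(799°) = 0.9816
Result: [[0.1908, -0.9816], [0.9816, 0.1908]]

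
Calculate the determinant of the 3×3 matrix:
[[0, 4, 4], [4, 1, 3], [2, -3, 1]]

Expansion along first row:
det = 0·det([[1,3],[-3,1]]) - 4·det([[4,3],[2,1]]) + 4·det([[4,1],[2,-3]])
    = 0·(1·1 - 3·-3) - 4·(4·1 - 3·2) + 4·(4·-3 - 1·2)
    = 0·10 - 4·-2 + 4·-14
    = 0 + 8 + -56 = -48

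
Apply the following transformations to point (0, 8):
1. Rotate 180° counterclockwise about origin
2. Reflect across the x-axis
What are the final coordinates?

Step 1: Rotate 180° → (0, -8)
Step 2: Reflect across x-axis → (0, 8)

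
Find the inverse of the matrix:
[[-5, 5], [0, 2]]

For [[a,b],[c,d]], inverse = (1/det)·[[d,-b],[-c,a]]
det = (-5)(2) - (5)(0) = -10 - 0 = -10
Inverse = (1/-10)·[[2, -5], [0, -5]]
= [[-1/5, 1/2], [0, 1/2]]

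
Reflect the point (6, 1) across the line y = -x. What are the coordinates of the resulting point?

Reflection across line y = -x: (6, 1) → (-1, -6)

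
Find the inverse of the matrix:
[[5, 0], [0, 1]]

For [[a,b],[c,d]], inverse = (1/det)·[[d,-b],[-c,a]]
det = (5)(1) - (0)(0) = 5 - 0 = 5
Inverse = (1/5)·[[1, 0], [0, 5]]
= [[1/5, 0], [0, 1]]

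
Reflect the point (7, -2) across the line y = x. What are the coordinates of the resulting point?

Reflection across line y = x: (7, -2) → (-2, 7)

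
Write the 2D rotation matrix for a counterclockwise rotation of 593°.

Rotation matrix formula: [[cos θ, -sin θ], [sin θ, cos θ]]
For θ = 593°:
cos(593°) = -0.6018
sin(593°) = -0.7986
Result: [[-0.6018, 0.7986], [-0.7986, -0.6018]]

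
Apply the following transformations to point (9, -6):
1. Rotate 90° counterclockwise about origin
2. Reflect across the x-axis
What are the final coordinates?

Step 1: Rotate 90° → (6, 9)
Step 2: Reflect across x-axis → (6, -9)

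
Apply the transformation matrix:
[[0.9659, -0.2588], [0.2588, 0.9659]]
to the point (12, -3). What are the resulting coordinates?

Matrix multiplication:
[[0.9659, -0.2588], [0.2588, 0.9659]] × [12, -3]ᵀ
= [(0.9659)(12) + (-0.2588)(-3), (0.2588)(12) + (0.9659)(-3)]ᵀ
= [12.3672, 0.2079]ᵀ
Result: (12.3672, 0.2079)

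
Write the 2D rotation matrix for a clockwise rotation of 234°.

Rotation matrix formula: [[cos θ, -sin θ], [sin θ, cos θ]]
A clockwise rotation by 234° is equivalent to a counterclockwise rotation by -234°.
For θ = -234°:
cos(-234°) = -0.5878
sin(-234°) = 0.8090
Result: [[-0.5878, -0.8090], [0.8090, -0.5878]]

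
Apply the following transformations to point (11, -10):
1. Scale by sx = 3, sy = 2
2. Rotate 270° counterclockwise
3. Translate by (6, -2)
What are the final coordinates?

Step 1: Scale → (33, -20)
Step 2: Rotate 270° → (-20, -33)
Step 3: Translate → (-14, -35)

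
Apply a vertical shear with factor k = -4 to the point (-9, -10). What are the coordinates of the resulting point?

Shear matrix for vertical shear with factor k = -4:
[[1, 0], [-4, 1]]
Result: (-9, -10) → (-9, 26)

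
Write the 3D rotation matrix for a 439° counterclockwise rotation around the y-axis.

Rotation matrix for counterclockwise 439° around y-axis:
cos(439°) = 0.1908, sin(439°) = 0.9816
Result: [[0.1908, 0, 0.9816], [0, 1, 0], [-0.9816, 0, 0.1908]]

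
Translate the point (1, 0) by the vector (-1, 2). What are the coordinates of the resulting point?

Translation by (-1, 2) (homogeneous matrix [[1, 0, -1], [0, 1, 2], [0, 0, 1]]):
x' = 1 + -1 = 0
y' = 0 + 2 = 2
Result: (0, 2)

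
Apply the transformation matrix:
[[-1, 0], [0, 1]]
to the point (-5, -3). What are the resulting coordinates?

Matrix multiplication:
[[-1, 0], [0, 1]] × [-5, -3]ᵀ
= [(-1)(-5) + (0)(-3), (0)(-5) + (1)(-3)]ᵀ
= [5, -3]ᵀ
Result: (5, -3)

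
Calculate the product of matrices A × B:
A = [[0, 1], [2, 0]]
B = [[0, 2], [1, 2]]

Matrix multiplication:
C[0][0] = 0×0 + 1×1 = 1
C[0][1] = 0×2 + 1×2 = 2
C[1][0] = 2×0 + 0×1 = 0
C[1][1] = 2×2 + 0×2 = 4
Result: [[1, 2], [0, 4]]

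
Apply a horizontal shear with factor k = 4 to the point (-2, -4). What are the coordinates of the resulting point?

Shear matrix for horizontal shear with factor k = 4:
[[1, 4], [0, 1]]
Result: (-2, -4) → (-18, -4)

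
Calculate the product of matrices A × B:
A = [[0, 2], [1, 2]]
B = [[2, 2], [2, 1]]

Matrix multiplication:
C[0][0] = 0×2 + 2×2 = 4
C[0][1] = 0×2 + 2×1 = 2
C[1][0] = 1×2 + 2×2 = 6
C[1][1] = 1×2 + 2×1 = 4
Result: [[4, 2], [6, 4]]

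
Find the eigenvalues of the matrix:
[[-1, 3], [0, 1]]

Characteristic equation: det(A - λI) = 0
λ² - (trace)λ + (det) = 0
trace = -1 + 1 = 0, det = (-1)(1) - (3)(0) = -1
λ² - (0)λ + (-1) = 0
λ = (0 ± √((0)² - 4·(-1))) / 2 = (0 ± √4) / 2
Solving: λ = -1, 1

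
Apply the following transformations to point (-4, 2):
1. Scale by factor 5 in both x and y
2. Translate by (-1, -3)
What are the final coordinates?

Step 1: Scale (-4, 2) by 5 → (-20, 10)
Step 2: Translate by (-1, -3) → (-21, 7)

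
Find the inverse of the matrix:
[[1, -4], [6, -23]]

For [[a,b],[c,d]], inverse = (1/det)·[[d,-b],[-c,a]]
det = (1)(-23) - (-4)(6) = -23 - -24 = 1
Inverse = [[-23, 4], [-6, 1]]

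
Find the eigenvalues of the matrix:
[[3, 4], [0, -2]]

Characteristic equation: det(A - λI) = 0
λ² - (trace)λ + (det) = 0
trace = 3 + -2 = 1, det = (3)(-2) - (4)(0) = -6
λ² - (1)λ + (-6) = 0
λ = (1 ± √((1)² - 4·(-6))) / 2 = (1 ± √25) / 2
Solving: λ = -2, 3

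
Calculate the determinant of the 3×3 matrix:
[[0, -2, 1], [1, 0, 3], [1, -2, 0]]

Expansion along first row:
det = 0·det([[0,3],[-2,0]]) - -2·det([[1,3],[1,0]]) + 1·det([[1,0],[1,-2]])
    = 0·(0·0 - 3·-2) - -2·(1·0 - 3·1) + 1·(1·-2 - 0·1)
    = 0·6 - -2·-3 + 1·-2
    = 0 + -6 + -2 = -8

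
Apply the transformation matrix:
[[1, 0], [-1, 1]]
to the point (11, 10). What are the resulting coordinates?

Matrix multiplication:
[[1, 0], [-1, 1]] × [11, 10]ᵀ
= [(1)(11) + (0)(10), (-1)(11) + (1)(10)]ᵀ
= [11, -1]ᵀ
Result: (11, -1)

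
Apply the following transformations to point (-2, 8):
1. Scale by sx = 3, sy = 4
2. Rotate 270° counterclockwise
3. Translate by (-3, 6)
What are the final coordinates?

Step 1: Scale → (-6, 32)
Step 2: Rotate 270° → (32, 6)
Step 3: Translate → (29, 12)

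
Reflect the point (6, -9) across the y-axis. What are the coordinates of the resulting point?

Reflection across y-axis: (6, -9) → (-6, -9)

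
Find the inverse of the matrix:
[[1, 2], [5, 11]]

For [[a,b],[c,d]], inverse = (1/det)·[[d,-b],[-c,a]]
det = (1)(11) - (2)(5) = 11 - 10 = 1
Inverse = [[11, -2], [-5, 1]]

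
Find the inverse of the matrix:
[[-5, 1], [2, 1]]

For [[a,b],[c,d]], inverse = (1/det)·[[d,-b],[-c,a]]
det = (-5)(1) - (1)(2) = -5 - 2 = -7
Inverse = (1/-7)·[[1, -1], [-2, -5]]
= [[-1/7, 1/7], [2/7, 5/7]]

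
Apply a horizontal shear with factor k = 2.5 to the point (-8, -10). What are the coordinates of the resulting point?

Shear matrix for horizontal shear with factor k = 2.5:
[[1, 2.50], [0, 1]]
Result: (-8, -10) → (-33, -10)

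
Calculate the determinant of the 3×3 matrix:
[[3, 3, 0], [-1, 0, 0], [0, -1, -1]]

Expansion along first row:
det = 3·det([[0,0],[-1,-1]]) - 3·det([[-1,0],[0,-1]]) + 0·det([[-1,0],[0,-1]])
    = 3·(0·-1 - 0·-1) - 3·(-1·-1 - 0·0) + 0·(-1·-1 - 0·0)
    = 3·0 - 3·1 + 0·1
    = 0 + -3 + 0 = -3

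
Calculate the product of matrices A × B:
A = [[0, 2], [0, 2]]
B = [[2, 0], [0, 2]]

Matrix multiplication:
C[0][0] = 0×2 + 2×0 = 0
C[0][1] = 0×0 + 2×2 = 4
C[1][0] = 0×2 + 2×0 = 0
C[1][1] = 0×0 + 2×2 = 4
Result: [[0, 4], [0, 4]]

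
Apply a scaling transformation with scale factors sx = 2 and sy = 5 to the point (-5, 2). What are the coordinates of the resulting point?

Scaling matrix:
[[2, 0], [0, 5]]
Result: (-5 × 2, 2 × 5) = (-10, 10)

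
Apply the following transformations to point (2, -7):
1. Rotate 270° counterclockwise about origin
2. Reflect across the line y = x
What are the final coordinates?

Step 1: Rotate 270° → (-7, -2)
Step 2: Reflect across line y = x → (-2, -7)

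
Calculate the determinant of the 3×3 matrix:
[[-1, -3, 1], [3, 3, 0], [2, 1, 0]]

Expansion along first row:
det = -1·det([[3,0],[1,0]]) - -3·det([[3,0],[2,0]]) + 1·det([[3,3],[2,1]])
    = -1·(3·0 - 0·1) - -3·(3·0 - 0·2) + 1·(3·1 - 3·2)
    = -1·0 - -3·0 + 1·-3
    = 0 + 0 + -3 = -3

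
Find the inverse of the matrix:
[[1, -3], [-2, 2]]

For [[a,b],[c,d]], inverse = (1/det)·[[d,-b],[-c,a]]
det = (1)(2) - (-3)(-2) = 2 - 6 = -4
Inverse = (1/-4)·[[2, 3], [2, 1]]
= [[-1/2, -3/4], [-1/2, -1/4]]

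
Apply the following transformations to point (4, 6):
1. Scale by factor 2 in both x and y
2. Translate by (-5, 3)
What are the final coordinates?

Step 1: Scale (4, 6) by 2 → (8, 12)
Step 2: Translate by (-5, 3) → (3, 15)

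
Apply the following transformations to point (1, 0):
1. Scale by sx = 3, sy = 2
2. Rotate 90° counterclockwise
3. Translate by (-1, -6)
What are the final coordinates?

Step 1: Scale → (3, 0)
Step 2: Rotate 90° → (0, 3)
Step 3: Translate → (-1, -3)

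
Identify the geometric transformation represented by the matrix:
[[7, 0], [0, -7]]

This matrix represents: non-uniform scaling by sx = 7, sy = -7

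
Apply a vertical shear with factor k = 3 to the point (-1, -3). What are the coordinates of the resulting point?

Shear matrix for vertical shear with factor k = 3:
[[1, 0], [3, 1]]
Result: (-1, -3) → (-1, -6)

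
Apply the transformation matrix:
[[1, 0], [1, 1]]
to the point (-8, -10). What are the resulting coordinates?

Matrix multiplication:
[[1, 0], [1, 1]] × [-8, -10]ᵀ
= [(1)(-8) + (0)(-10), (1)(-8) + (1)(-10)]ᵀ
= [-8, -18]ᵀ
Result: (-8, -18)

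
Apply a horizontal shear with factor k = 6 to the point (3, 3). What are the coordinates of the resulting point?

Shear matrix for horizontal shear with factor k = 6:
[[1, 6], [0, 1]]
Result: (3, 3) → (21, 3)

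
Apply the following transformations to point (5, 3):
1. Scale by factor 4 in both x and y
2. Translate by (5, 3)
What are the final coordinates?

Step 1: Scale (5, 3) by 4 → (20, 12)
Step 2: Translate by (5, 3) → (25, 15)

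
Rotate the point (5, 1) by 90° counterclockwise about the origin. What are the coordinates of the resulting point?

Rotation matrix for 90°: [[cos 90°, -sin 90°], [sin 90°, cos 90°]] = [[0, -1], [1, 0]]
[[0, -1], [1, 0]] × [5, 1]ᵀ = [-1, 5]ᵀ
Result: (-1, 5)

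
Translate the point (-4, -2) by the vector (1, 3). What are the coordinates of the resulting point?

Translation by (1, 3) (homogeneous matrix [[1, 0, 1], [0, 1, 3], [0, 0, 1]]):
x' = -4 + 1 = -3
y' = -2 + 3 = 1
Result: (-3, 1)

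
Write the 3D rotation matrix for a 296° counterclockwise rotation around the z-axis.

Rotation matrix for counterclockwise 296° around z-axis:
cos(296°) = 0.4384, sin(296°) = -0.8988
Result: [[0.4384, 0.8988, 0], [-0.8988, 0.4384, 0], [0, 0, 1]]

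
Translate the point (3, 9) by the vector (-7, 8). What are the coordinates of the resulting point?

Translation by (-7, 8) (homogeneous matrix [[1, 0, -7], [0, 1, 8], [0, 0, 1]]):
x' = 3 + -7 = -4
y' = 9 + 8 = 17
Result: (-4, 17)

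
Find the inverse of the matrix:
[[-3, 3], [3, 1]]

For [[a,b],[c,d]], inverse = (1/det)·[[d,-b],[-c,a]]
det = (-3)(1) - (3)(3) = -3 - 9 = -12
Inverse = (1/-12)·[[1, -3], [-3, -3]]
= [[-1/12, 1/4], [1/4, 1/4]]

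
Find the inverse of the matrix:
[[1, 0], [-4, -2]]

For [[a,b],[c,d]], inverse = (1/det)·[[d,-b],[-c,a]]
det = (1)(-2) - (0)(-4) = -2 - 0 = -2
Inverse = (1/-2)·[[-2, 0], [4, 1]]
= [[1, 0], [-2, -1/2]]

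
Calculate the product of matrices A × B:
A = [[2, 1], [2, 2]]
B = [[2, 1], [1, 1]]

Matrix multiplication:
C[0][0] = 2×2 + 1×1 = 5
C[0][1] = 2×1 + 1×1 = 3
C[1][0] = 2×2 + 2×1 = 6
C[1][1] = 2×1 + 2×1 = 4
Result: [[5, 3], [6, 4]]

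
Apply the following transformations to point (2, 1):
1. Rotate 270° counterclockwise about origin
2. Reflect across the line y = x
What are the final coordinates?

Step 1: Rotate 270° → (1, -2)
Step 2: Reflect across line y = x → (-2, 1)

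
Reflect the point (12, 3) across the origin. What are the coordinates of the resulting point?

Reflection across origin: (12, 3) → (-12, -3)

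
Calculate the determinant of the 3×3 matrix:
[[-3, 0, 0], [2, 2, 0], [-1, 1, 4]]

Expansion along first row:
det = -3·det([[2,0],[1,4]]) - 0·det([[2,0],[-1,4]]) + 0·det([[2,2],[-1,1]])
    = -3·(2·4 - 0·1) - 0·(2·4 - 0·-1) + 0·(2·1 - 2·-1)
    = -3·8 - 0·8 + 0·4
    = -24 + 0 + 0 = -24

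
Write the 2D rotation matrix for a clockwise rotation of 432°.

Rotation matrix formula: [[cos θ, -sin θ], [sin θ, cos θ]]
A clockwise rotation by 432° is equivalent to a counterclockwise rotation by -432°.
For θ = -432°:
cos(-432°) = 0.3090
sin(-432°) = -0.9511
Result: [[0.3090, 0.9511], [-0.9511, 0.3090]]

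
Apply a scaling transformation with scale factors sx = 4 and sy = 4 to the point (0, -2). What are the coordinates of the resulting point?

Scaling matrix:
[[4, 0], [0, 4]]
Result: (0 × 4, -2 × 4) = (0, -8)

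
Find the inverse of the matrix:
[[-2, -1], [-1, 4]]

For [[a,b],[c,d]], inverse = (1/det)·[[d,-b],[-c,a]]
det = (-2)(4) - (-1)(-1) = -8 - 1 = -9
Inverse = (1/-9)·[[4, 1], [1, -2]]
= [[-4/9, -1/9], [-1/9, 2/9]]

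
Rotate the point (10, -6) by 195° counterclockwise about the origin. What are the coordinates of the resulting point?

Rotation matrix for 195°: [[cos 195°, -sin 195°], [sin 195°, cos 195°]] ≈ [[-0.965926, 0.258819], [-0.258819, -0.965926]]
[[-0.965926, 0.258819], [-0.258819, -0.965926]] × [10, -6]ᵀ ≈ [-11.2122, 3.2074]ᵀ
Result: (-11.2122, 3.2074)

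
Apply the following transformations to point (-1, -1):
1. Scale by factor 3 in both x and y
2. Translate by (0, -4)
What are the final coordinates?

Step 1: Scale (-1, -1) by 3 → (-3, -3)
Step 2: Translate by (0, -4) → (-3, -7)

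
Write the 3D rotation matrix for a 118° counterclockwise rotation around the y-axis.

Rotation matrix for counterclockwise 118° around y-axis:
cos(118°) = -0.4695, sin(118°) = 0.8829
Result: [[-0.4695, 0, 0.8829], [0, 1, 0], [-0.8829, 0, -0.4695]]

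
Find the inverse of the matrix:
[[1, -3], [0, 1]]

For [[a,b],[c,d]], inverse = (1/det)·[[d,-b],[-c,a]]
det = (1)(1) - (-3)(0) = 1 - 0 = 1
Inverse = [[1, 3], [0, 1]]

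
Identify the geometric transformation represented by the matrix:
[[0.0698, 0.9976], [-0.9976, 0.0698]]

This matrix represents: rotation by 274° counterclockwise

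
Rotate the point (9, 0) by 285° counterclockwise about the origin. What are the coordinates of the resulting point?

Rotation matrix for 285°: [[cos 285°, -sin 285°], [sin 285°, cos 285°]] ≈ [[0.258819, 0.965926], [-0.965926, 0.258819]]
[[0.258819, 0.965926], [-0.965926, 0.258819]] × [9, 0]ᵀ ≈ [2.3294, -8.6933]ᵀ
Result: (2.3294, -8.6933)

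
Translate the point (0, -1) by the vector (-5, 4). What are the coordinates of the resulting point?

Translation by (-5, 4) (homogeneous matrix [[1, 0, -5], [0, 1, 4], [0, 0, 1]]):
x' = 0 + -5 = -5
y' = -1 + 4 = 3
Result: (-5, 3)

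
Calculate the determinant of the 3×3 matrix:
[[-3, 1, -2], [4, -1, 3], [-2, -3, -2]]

Expansion along first row:
det = -3·det([[-1,3],[-3,-2]]) - 1·det([[4,3],[-2,-2]]) + -2·det([[4,-1],[-2,-3]])
    = -3·(-1·-2 - 3·-3) - 1·(4·-2 - 3·-2) + -2·(4·-3 - -1·-2)
    = -3·11 - 1·-2 + -2·-14
    = -33 + 2 + 28 = -3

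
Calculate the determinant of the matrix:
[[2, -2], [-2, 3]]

For a 2×2 matrix [[a, b], [c, d]], det = ad - bc
det = (2)(3) - (-2)(-2) = 6 - 4 = 2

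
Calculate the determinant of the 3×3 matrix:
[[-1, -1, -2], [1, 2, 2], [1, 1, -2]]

Expansion along first row:
det = -1·det([[2,2],[1,-2]]) - -1·det([[1,2],[1,-2]]) + -2·det([[1,2],[1,1]])
    = -1·(2·-2 - 2·1) - -1·(1·-2 - 2·1) + -2·(1·1 - 2·1)
    = -1·-6 - -1·-4 + -2·-1
    = 6 + -4 + 2 = 4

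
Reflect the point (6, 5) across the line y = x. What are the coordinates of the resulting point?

Reflection across line y = x: (6, 5) → (5, 6)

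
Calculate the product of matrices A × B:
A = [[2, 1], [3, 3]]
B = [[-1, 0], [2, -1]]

Matrix multiplication:
C[0][0] = 2×-1 + 1×2 = 0
C[0][1] = 2×0 + 1×-1 = -1
C[1][0] = 3×-1 + 3×2 = 3
C[1][1] = 3×0 + 3×-1 = -3
Result: [[0, -1], [3, -3]]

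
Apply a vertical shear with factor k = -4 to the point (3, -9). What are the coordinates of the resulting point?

Shear matrix for vertical shear with factor k = -4:
[[1, 0], [-4, 1]]
Result: (3, -9) → (3, -21)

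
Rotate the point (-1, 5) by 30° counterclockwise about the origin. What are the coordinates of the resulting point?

Rotation matrix for 30°: [[cos 30°, -sin 30°], [sin 30°, cos 30°]] ≈ [[0.866025, -0.500000], [0.500000, 0.866025]]
[[0.866025, -0.500000], [0.500000, 0.866025]] × [-1, 5]ᵀ ≈ [-3.3660, 3.8301]ᵀ
Result: (-3.3660, 3.8301)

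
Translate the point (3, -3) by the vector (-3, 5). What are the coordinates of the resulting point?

Translation by (-3, 5) (homogeneous matrix [[1, 0, -3], [0, 1, 5], [0, 0, 1]]):
x' = 3 + -3 = 0
y' = -3 + 5 = 2
Result: (0, 2)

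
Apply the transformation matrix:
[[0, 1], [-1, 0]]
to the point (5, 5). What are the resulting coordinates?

Matrix multiplication:
[[0, 1], [-1, 0]] × [5, 5]ᵀ
= [(0)(5) + (1)(5), (-1)(5) + (0)(5)]ᵀ
= [5, -5]ᵀ
Result: (5, -5)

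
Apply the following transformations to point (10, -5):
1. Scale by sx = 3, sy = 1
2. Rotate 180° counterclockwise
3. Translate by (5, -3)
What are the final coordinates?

Step 1: Scale → (30, -5)
Step 2: Rotate 180° → (-30, 5)
Step 3: Translate → (-25, 2)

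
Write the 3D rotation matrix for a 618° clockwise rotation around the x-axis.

Rotation matrix for clockwise 618° around x-axis:
A clockwise rotation by 618° is a counterclockwise rotation by -618°.
cos(-618°) = -0.2079, sin(-618°) = 0.9781
Result: [[1, 0, 0], [0, -0.2079, -0.9781], [0, 0.9781, -0.2079]]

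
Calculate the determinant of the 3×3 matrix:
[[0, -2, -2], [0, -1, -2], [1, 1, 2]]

Expansion along first row:
det = 0·det([[-1,-2],[1,2]]) - -2·det([[0,-2],[1,2]]) + -2·det([[0,-1],[1,1]])
    = 0·(-1·2 - -2·1) - -2·(0·2 - -2·1) + -2·(0·1 - -1·1)
    = 0·0 - -2·2 + -2·1
    = 0 + 4 + -2 = 2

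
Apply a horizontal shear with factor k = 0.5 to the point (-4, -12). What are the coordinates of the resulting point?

Shear matrix for horizontal shear with factor k = 0.5:
[[1, 0.50], [0, 1]]
Result: (-4, -12) → (-10, -12)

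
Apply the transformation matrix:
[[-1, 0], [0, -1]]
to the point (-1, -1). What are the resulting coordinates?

Matrix multiplication:
[[-1, 0], [0, -1]] × [-1, -1]ᵀ
= [(-1)(-1) + (0)(-1), (0)(-1) + (-1)(-1)]ᵀ
= [1, 1]ᵀ
Result: (1, 1)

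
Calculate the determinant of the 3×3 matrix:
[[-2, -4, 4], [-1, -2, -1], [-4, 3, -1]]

Expansion along first row:
det = -2·det([[-2,-1],[3,-1]]) - -4·det([[-1,-1],[-4,-1]]) + 4·det([[-1,-2],[-4,3]])
    = -2·(-2·-1 - -1·3) - -4·(-1·-1 - -1·-4) + 4·(-1·3 - -2·-4)
    = -2·5 - -4·-3 + 4·-11
    = -10 + -12 + -44 = -66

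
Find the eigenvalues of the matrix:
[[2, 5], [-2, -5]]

Characteristic equation: det(A - λI) = 0
λ² - (trace)λ + (det) = 0
trace = 2 + -5 = -3, det = (2)(-5) - (5)(-2) = 0
λ² - (-3)λ + (0) = 0
λ = (-3 ± √((-3)² - 4·(0))) / 2 = (-3 ± √9) / 2
Solving: λ = -3, 0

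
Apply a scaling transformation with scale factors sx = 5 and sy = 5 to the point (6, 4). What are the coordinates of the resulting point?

Scaling matrix:
[[5, 0], [0, 5]]
Result: (6 × 5, 4 × 5) = (30, 20)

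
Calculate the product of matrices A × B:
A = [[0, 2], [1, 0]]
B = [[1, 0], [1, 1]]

Matrix multiplication:
C[0][0] = 0×1 + 2×1 = 2
C[0][1] = 0×0 + 2×1 = 2
C[1][0] = 1×1 + 0×1 = 1
C[1][1] = 1×0 + 0×1 = 0
Result: [[2, 2], [1, 0]]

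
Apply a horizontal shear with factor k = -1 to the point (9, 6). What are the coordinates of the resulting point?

Shear matrix for horizontal shear with factor k = -1:
[[1, -1], [0, 1]]
Result: (9, 6) → (3, 6)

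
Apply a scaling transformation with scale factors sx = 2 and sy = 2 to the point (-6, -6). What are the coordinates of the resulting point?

Scaling matrix:
[[2, 0], [0, 2]]
Result: (-6 × 2, -6 × 2) = (-12, -12)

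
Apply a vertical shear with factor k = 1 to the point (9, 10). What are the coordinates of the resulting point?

Shear matrix for vertical shear with factor k = 1:
[[1, 0], [1, 1]]
Result: (9, 10) → (9, 19)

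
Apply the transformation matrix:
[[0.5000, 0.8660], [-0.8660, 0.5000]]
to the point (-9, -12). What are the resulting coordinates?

Matrix multiplication:
[[0.5000, 0.8660], [-0.8660, 0.5000]] × [-9, -12]ᵀ
= [(0.5000)(-9) + (0.8660)(-12), (-0.8660)(-9) + (0.5000)(-12)]ᵀ
= [-14.8920, 1.7940]ᵀ
Result: (-14.8920, 1.7940)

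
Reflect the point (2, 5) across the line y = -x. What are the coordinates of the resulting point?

Reflection across line y = -x: (2, 5) → (-5, -2)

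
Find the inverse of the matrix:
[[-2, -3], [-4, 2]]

For [[a,b],[c,d]], inverse = (1/det)·[[d,-b],[-c,a]]
det = (-2)(2) - (-3)(-4) = -4 - 12 = -16
Inverse = (1/-16)·[[2, 3], [4, -2]]
= [[-1/8, -3/16], [-1/4, 1/8]]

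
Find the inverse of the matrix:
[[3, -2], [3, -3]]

For [[a,b],[c,d]], inverse = (1/det)·[[d,-b],[-c,a]]
det = (3)(-3) - (-2)(3) = -9 - -6 = -3
Inverse = (1/-3)·[[-3, 2], [-3, 3]]
= [[1, -2/3], [1, -1]]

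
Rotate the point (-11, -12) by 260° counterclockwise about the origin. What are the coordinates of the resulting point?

Rotation matrix for 260°: [[cos 260°, -sin 260°], [sin 260°, cos 260°]] ≈ [[-0.173648, 0.984808], [-0.984808, -0.173648]]
[[-0.173648, 0.984808], [-0.984808, -0.173648]] × [-11, -12]ᵀ ≈ [-9.9076, 12.9167]ᵀ
Result: (-9.9076, 12.9167)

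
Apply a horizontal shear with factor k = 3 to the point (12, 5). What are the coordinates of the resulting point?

Shear matrix for horizontal shear with factor k = 3:
[[1, 3], [0, 1]]
Result: (12, 5) → (27, 5)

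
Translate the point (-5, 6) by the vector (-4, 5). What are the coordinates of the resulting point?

Translation by (-4, 5) (homogeneous matrix [[1, 0, -4], [0, 1, 5], [0, 0, 1]]):
x' = -5 + -4 = -9
y' = 6 + 5 = 11
Result: (-9, 11)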